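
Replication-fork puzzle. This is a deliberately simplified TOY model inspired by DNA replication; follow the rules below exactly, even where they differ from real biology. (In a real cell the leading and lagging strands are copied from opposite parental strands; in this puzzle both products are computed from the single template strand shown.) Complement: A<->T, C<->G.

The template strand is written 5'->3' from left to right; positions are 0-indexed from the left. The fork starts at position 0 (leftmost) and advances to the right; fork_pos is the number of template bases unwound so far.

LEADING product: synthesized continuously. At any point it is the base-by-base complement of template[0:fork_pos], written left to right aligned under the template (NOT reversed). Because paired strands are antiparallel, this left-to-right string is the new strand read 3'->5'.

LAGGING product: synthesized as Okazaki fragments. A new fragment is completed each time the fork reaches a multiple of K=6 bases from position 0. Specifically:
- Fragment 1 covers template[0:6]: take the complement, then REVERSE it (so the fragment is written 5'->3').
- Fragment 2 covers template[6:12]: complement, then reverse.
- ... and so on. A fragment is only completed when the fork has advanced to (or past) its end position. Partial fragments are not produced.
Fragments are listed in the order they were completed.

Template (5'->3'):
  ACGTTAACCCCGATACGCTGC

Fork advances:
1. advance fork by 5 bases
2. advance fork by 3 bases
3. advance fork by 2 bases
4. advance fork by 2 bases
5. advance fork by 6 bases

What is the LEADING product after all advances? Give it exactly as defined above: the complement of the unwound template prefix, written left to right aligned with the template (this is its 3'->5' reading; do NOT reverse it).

Answer: TGCAATTGGGGCTATGCG

Derivation:
Step 1: advance 5 -> fork_pos = 0 + 5 = 5.
Step 2: advance 3 -> fork_pos = 5 + 3 = 8.
Step 3: advance 2 -> fork_pos = 8 + 2 = 10.
Step 4: advance 2 -> fork_pos = 10 + 2 = 12.
Step 5: advance 6 -> fork_pos = 12 + 6 = 18.
Unwound prefix: template[0:18] = ACGTTAACCCCGATACGC
Complement it base by base (A<->T, C<->G), keeping left-to-right order:
  [0:5] ACGTT -> TGCAA
  [5:10] AACCC -> TTGGG
  [10:15] CGATA -> GCTAT
  [15:18] CGC -> GCG
Concatenate: TGCAATTGGGGCTATGCG (length 18; written aligned with the template, i.e. 3'->5').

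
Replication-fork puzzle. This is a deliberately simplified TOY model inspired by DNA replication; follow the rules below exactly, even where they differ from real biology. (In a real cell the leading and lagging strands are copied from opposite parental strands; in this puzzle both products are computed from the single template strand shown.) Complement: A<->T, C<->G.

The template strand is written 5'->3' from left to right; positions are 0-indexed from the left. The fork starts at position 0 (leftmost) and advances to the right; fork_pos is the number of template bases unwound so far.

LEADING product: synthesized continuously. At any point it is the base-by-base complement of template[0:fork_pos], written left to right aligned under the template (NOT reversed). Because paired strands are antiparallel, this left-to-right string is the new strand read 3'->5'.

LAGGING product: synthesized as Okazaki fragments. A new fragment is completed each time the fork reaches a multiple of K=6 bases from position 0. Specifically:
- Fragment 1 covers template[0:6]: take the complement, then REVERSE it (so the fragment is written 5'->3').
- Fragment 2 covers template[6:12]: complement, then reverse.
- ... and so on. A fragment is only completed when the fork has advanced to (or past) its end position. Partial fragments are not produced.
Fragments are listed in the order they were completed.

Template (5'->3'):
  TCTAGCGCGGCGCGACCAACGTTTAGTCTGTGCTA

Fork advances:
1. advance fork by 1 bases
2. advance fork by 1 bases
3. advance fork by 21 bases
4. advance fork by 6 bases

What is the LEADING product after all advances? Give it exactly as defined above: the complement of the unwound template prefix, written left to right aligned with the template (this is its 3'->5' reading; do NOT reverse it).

Step 1: advance 1 -> fork_pos = 0 + 1 = 1.
Step 2: advance 1 -> fork_pos = 1 + 1 = 2.
Step 3: advance 21 -> fork_pos = 2 + 21 = 23.
Step 4: advance 6 -> fork_pos = 23 + 6 = 29.
Unwound prefix: template[0:29] = TCTAGCGCGGCGCGACCAACGTTTAGTCT
Complement it base by base (A<->T, C<->G), keeping left-to-right order:
  [0:5] TCTAG -> AGATC
  [5:10] CGCGG -> GCGCC
  [10:15] CGCGA -> GCGCT
  [15:20] CCAAC -> GGTTG
  [20:25] GTTTA -> CAAAT
  [25:29] GTCT -> CAGA
Concatenate: AGATCGCGCCGCGCTGGTTGCAAATCAGA (length 29; written aligned with the template, i.e. 3'->5').

Answer: AGATCGCGCCGCGCTGGTTGCAAATCAGA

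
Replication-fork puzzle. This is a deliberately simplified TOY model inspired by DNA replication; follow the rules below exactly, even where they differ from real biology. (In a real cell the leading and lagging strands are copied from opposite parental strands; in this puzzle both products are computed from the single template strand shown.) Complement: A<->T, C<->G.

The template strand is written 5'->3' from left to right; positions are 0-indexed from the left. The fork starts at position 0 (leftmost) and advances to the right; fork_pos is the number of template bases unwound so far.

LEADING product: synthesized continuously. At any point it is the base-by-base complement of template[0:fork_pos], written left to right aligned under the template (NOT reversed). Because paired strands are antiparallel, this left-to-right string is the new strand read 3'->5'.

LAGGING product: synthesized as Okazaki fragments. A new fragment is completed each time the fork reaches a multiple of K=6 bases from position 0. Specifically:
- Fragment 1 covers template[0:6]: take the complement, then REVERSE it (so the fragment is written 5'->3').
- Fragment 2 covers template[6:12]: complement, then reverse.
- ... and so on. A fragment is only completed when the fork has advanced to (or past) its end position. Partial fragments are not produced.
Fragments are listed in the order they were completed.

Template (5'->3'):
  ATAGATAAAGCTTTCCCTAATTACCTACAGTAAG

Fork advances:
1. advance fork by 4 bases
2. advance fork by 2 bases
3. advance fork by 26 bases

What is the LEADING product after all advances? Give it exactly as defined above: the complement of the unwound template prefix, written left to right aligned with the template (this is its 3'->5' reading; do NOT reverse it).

Step 1: advance 4 -> fork_pos = 0 + 4 = 4.
Step 2: advance 2 -> fork_pos = 4 + 2 = 6.
Step 3: advance 26 -> fork_pos = 6 + 26 = 32.
Unwound prefix: template[0:32] = ATAGATAAAGCTTTCCCTAATTACCTACAGTA
Complement it base by base (A<->T, C<->G), keeping left-to-right order:
  [0:5] ATAGA -> TATCT
  [5:10] TAAAG -> ATTTC
  [10:15] CTTTC -> GAAAG
  [15:20] CCTAA -> GGATT
  [20:25] TTACC -> AATGG
  [25:30] TACAG -> ATGTC
  [30:32] TA -> AT
Concatenate: TATCTATTTCGAAAGGGATTAATGGATGTCAT (length 32; written aligned with the template, i.e. 3'->5').

Answer: TATCTATTTCGAAAGGGATTAATGGATGTCAT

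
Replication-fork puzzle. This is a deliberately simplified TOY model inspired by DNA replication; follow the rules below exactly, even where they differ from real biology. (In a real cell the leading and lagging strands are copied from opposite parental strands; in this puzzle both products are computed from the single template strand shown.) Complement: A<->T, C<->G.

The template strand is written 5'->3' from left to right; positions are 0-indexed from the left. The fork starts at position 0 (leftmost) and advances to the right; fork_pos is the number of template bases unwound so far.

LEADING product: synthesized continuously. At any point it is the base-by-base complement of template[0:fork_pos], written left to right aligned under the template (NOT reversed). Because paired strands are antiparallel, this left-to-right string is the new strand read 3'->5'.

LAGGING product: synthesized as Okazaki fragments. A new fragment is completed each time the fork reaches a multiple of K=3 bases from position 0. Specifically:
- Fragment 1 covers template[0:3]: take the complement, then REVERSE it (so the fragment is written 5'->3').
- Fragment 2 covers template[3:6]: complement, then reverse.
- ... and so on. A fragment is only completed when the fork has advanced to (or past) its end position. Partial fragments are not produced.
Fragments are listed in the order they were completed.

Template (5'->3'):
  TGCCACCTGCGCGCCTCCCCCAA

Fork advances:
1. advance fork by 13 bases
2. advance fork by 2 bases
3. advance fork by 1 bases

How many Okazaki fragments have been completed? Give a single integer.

Answer: 5

Derivation:
Step 1: advance 13 -> fork_pos = 0 + 13 = 13. Reached multiple(s) of 3: 3, 6, 9, 12 -> fragments 1-4 completed (4 total).
Step 2: advance 2 -> fork_pos = 13 + 2 = 15. Reached multiple(s) of 3: 15 -> fragment 5 completed (5 total).
Step 3: advance 1 -> fork_pos = 15 + 1 = 16. Next multiple of 3 is 18 (not reached); still 5 fragment(s).
Check: final fork_pos = 16; the multiples of 3 that are <= 16 are 3..15 -> 16 // 3 = 5 completed fragment(s).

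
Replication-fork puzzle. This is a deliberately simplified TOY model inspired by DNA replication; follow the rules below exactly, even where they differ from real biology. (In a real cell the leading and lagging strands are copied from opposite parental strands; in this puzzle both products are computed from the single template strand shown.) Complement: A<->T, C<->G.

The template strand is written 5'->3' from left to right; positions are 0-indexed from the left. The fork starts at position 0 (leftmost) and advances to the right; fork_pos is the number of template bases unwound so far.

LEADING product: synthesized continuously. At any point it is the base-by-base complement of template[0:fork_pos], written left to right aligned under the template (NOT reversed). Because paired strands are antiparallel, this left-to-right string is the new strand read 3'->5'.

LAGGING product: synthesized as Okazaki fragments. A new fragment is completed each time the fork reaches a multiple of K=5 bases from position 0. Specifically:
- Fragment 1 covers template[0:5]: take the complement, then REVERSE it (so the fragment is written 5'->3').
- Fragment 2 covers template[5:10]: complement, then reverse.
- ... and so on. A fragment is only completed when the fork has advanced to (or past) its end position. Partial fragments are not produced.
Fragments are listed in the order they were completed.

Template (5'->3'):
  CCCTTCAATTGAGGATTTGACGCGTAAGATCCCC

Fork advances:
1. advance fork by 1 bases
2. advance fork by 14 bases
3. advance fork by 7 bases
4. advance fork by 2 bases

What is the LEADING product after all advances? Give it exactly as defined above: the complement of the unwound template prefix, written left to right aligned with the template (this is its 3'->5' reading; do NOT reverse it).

Answer: GGGAAGTTAACTCCTAAACTGCGC

Derivation:
Step 1: advance 1 -> fork_pos = 0 + 1 = 1.
Step 2: advance 14 -> fork_pos = 1 + 14 = 15.
Step 3: advance 7 -> fork_pos = 15 + 7 = 22.
Step 4: advance 2 -> fork_pos = 22 + 2 = 24.
Unwound prefix: template[0:24] = CCCTTCAATTGAGGATTTGACGCG
Complement it base by base (A<->T, C<->G), keeping left-to-right order:
  [0:5] CCCTT -> GGGAA
  [5:10] CAATT -> GTTAA
  [10:15] GAGGA -> CTCCT
  [15:20] TTTGA -> AAACT
  [20:24] CGCG -> GCGC
Concatenate: GGGAAGTTAACTCCTAAACTGCGC (length 24; written aligned with the template, i.e. 3'->5').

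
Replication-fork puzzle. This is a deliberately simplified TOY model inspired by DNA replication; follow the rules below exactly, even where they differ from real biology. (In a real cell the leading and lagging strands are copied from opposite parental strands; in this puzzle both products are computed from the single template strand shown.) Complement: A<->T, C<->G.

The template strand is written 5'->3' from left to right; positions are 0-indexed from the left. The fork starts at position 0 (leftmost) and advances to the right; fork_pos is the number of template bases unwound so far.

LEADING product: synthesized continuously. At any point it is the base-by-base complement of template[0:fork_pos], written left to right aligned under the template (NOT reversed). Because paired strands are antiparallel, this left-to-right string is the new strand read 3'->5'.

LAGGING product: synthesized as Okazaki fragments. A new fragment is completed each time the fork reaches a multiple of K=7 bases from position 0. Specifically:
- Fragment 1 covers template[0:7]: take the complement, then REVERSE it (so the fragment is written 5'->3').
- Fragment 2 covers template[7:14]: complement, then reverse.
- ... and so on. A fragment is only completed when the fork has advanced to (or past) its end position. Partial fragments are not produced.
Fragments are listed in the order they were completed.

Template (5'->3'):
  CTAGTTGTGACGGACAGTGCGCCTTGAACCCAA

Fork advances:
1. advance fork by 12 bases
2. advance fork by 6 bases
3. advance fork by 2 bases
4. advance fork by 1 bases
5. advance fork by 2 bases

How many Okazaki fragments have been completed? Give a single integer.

Answer: 3

Derivation:
Step 1: advance 12 -> fork_pos = 0 + 12 = 12. Reached multiple(s) of 7: 7 -> fragment 1 completed (1 total).
Step 2: advance 6 -> fork_pos = 12 + 6 = 18. Reached multiple(s) of 7: 14 -> fragment 2 completed (2 total).
Step 3: advance 2 -> fork_pos = 18 + 2 = 20. Next multiple of 7 is 21 (not reached); still 2 fragment(s).
Step 4: advance 1 -> fork_pos = 20 + 1 = 21. Reached multiple(s) of 7: 21 -> fragment 3 completed (3 total).
Step 5: advance 2 -> fork_pos = 21 + 2 = 23. Next multiple of 7 is 28 (not reached); still 3 fragment(s).
Check: final fork_pos = 23; the multiples of 7 that are <= 23 are 7..21 -> 23 // 7 = 3 completed fragment(s).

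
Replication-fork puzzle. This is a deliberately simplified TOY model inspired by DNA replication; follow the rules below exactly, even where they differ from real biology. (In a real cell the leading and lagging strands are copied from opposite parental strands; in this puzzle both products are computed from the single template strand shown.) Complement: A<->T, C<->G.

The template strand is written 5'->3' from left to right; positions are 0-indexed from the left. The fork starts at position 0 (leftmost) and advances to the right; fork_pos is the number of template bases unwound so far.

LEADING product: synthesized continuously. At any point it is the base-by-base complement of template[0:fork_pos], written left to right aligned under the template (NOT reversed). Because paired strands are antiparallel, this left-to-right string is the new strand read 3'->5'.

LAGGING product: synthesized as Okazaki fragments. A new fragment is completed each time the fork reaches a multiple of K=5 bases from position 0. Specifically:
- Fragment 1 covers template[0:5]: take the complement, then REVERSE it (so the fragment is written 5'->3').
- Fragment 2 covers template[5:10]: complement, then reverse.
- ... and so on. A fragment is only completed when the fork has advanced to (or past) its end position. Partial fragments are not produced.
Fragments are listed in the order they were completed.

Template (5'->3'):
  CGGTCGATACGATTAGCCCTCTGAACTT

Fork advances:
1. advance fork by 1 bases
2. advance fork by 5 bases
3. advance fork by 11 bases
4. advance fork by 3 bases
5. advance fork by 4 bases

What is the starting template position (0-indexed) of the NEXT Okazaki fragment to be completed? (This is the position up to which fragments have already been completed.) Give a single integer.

Step 1: advance 1 -> fork_pos = 0 + 1 = 1. Next multiple of 5 is 5 (not reached); still 0 fragment(s).
Step 2: advance 5 -> fork_pos = 1 + 5 = 6. Reached multiple(s) of 5: 5 -> fragment 1 completed (1 total).
Step 3: advance 11 -> fork_pos = 6 + 11 = 17. Reached multiple(s) of 5: 10, 15 -> fragments 2-3 completed (3 total).
Step 4: advance 3 -> fork_pos = 17 + 3 = 20. Reached multiple(s) of 5: 20 -> fragment 4 completed (4 total).
Step 5: advance 4 -> fork_pos = 20 + 4 = 24. Next multiple of 5 is 25 (not reached); still 4 fragment(s).
4 fragment(s) completed, covering template[0:20] (4 x 5 = 20). The next fragment, fragment 5, covers template[20:25], so it starts at position 20.

Answer: 20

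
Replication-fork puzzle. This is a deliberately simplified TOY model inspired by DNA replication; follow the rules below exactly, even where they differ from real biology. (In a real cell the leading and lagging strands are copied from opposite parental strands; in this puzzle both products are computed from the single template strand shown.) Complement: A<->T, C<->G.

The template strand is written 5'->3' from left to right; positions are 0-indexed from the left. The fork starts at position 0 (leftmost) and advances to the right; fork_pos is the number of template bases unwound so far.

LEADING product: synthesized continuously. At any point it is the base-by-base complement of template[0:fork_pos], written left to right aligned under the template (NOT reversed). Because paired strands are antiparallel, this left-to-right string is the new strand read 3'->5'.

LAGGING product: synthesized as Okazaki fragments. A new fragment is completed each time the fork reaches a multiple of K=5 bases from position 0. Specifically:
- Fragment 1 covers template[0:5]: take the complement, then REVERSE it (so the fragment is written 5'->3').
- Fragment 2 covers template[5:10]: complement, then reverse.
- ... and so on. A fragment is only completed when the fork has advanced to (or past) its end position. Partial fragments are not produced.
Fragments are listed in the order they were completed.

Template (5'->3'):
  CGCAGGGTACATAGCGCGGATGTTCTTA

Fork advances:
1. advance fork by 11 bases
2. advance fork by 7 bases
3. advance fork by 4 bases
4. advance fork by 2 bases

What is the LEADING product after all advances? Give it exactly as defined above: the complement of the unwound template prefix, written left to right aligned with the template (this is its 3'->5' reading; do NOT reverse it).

Step 1: advance 11 -> fork_pos = 0 + 11 = 11.
Step 2: advance 7 -> fork_pos = 11 + 7 = 18.
Step 3: advance 4 -> fork_pos = 18 + 4 = 22.
Step 4: advance 2 -> fork_pos = 22 + 2 = 24.
Unwound prefix: template[0:24] = CGCAGGGTACATAGCGCGGATGTT
Complement it base by base (A<->T, C<->G), keeping left-to-right order:
  [0:5] CGCAG -> GCGTC
  [5:10] GGTAC -> CCATG
  [10:15] ATAGC -> TATCG
  [15:20] GCGGA -> CGCCT
  [20:24] TGTT -> ACAA
Concatenate: GCGTCCCATGTATCGCGCCTACAA (length 24; written aligned with the template, i.e. 3'->5').

Answer: GCGTCCCATGTATCGCGCCTACAA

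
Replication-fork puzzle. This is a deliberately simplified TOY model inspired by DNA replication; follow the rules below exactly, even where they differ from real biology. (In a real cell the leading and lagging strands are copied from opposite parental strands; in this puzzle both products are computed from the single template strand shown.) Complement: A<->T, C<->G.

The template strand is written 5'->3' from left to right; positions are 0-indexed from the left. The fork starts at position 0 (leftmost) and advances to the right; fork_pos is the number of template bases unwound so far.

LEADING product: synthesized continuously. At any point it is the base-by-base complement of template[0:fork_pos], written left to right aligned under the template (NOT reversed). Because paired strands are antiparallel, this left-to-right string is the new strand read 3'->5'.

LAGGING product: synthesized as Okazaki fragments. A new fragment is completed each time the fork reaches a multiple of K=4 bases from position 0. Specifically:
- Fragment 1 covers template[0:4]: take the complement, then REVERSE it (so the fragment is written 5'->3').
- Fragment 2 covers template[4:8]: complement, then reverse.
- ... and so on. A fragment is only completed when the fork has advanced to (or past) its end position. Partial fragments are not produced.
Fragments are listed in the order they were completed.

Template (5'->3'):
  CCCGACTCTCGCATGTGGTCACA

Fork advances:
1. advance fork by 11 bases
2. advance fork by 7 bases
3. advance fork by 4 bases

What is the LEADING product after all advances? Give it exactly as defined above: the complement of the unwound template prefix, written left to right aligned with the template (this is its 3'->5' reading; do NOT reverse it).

Step 1: advance 11 -> fork_pos = 0 + 11 = 11.
Step 2: advance 7 -> fork_pos = 11 + 7 = 18.
Step 3: advance 4 -> fork_pos = 18 + 4 = 22.
Unwound prefix: template[0:22] = CCCGACTCTCGCATGTGGTCAC
Complement it base by base (A<->T, C<->G), keeping left-to-right order:
  [0:5] CCCGA -> GGGCT
  [5:10] CTCTC -> GAGAG
  [10:15] GCATG -> CGTAC
  [15:20] TGGTC -> ACCAG
  [20:22] AC -> TG
Concatenate: GGGCTGAGAGCGTACACCAGTG (length 22; written aligned with the template, i.e. 3'->5').

Answer: GGGCTGAGAGCGTACACCAGTG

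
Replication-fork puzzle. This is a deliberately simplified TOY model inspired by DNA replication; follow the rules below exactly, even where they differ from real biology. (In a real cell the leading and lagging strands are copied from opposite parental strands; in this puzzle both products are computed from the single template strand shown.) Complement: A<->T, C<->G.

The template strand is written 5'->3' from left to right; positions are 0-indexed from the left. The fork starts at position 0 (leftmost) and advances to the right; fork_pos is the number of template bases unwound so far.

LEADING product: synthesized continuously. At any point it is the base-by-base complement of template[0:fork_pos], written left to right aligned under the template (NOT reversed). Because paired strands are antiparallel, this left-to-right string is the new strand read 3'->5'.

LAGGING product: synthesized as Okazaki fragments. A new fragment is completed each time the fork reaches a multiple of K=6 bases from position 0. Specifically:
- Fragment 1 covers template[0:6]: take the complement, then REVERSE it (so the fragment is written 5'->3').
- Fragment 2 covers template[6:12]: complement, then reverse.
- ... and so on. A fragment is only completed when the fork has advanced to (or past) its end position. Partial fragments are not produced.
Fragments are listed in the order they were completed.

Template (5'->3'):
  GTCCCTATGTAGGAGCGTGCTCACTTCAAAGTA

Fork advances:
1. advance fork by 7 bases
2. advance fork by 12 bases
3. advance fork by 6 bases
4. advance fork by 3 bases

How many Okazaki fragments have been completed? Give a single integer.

Step 1: advance 7 -> fork_pos = 0 + 7 = 7. Reached multiple(s) of 6: 6 -> fragment 1 completed (1 total).
Step 2: advance 12 -> fork_pos = 7 + 12 = 19. Reached multiple(s) of 6: 12, 18 -> fragments 2-3 completed (3 total).
Step 3: advance 6 -> fork_pos = 19 + 6 = 25. Reached multiple(s) of 6: 24 -> fragment 4 completed (4 total).
Step 4: advance 3 -> fork_pos = 25 + 3 = 28. Next multiple of 6 is 30 (not reached); still 4 fragment(s).
Check: final fork_pos = 28; the multiples of 6 that are <= 28 are 6..24 -> 28 // 6 = 4 completed fragment(s).

Answer: 4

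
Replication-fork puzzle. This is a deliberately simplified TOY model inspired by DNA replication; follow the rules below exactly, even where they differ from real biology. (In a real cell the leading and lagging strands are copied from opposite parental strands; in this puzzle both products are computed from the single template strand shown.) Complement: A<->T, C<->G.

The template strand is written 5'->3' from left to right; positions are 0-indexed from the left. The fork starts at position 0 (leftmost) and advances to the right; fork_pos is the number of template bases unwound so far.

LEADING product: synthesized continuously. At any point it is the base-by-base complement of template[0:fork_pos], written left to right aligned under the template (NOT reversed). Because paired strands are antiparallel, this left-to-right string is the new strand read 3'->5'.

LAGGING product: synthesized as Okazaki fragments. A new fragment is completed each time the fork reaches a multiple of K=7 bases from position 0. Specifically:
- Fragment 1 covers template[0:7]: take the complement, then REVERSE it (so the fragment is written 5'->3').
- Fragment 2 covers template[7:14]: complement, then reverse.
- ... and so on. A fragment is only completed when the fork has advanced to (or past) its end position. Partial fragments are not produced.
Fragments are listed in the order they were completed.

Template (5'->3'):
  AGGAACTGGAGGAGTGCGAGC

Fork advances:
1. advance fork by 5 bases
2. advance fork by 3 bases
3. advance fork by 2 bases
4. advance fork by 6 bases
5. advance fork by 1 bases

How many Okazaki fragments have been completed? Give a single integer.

Step 1: advance 5 -> fork_pos = 0 + 5 = 5. Next multiple of 7 is 7 (not reached); still 0 fragment(s).
Step 2: advance 3 -> fork_pos = 5 + 3 = 8. Reached multiple(s) of 7: 7 -> fragment 1 completed (1 total).
Step 3: advance 2 -> fork_pos = 8 + 2 = 10. Next multiple of 7 is 14 (not reached); still 1 fragment(s).
Step 4: advance 6 -> fork_pos = 10 + 6 = 16. Reached multiple(s) of 7: 14 -> fragment 2 completed (2 total).
Step 5: advance 1 -> fork_pos = 16 + 1 = 17. Next multiple of 7 is 21 (not reached); still 2 fragment(s).
Check: final fork_pos = 17; the multiples of 7 that are <= 17 are 7..14 -> 17 // 7 = 2 completed fragment(s).

Answer: 2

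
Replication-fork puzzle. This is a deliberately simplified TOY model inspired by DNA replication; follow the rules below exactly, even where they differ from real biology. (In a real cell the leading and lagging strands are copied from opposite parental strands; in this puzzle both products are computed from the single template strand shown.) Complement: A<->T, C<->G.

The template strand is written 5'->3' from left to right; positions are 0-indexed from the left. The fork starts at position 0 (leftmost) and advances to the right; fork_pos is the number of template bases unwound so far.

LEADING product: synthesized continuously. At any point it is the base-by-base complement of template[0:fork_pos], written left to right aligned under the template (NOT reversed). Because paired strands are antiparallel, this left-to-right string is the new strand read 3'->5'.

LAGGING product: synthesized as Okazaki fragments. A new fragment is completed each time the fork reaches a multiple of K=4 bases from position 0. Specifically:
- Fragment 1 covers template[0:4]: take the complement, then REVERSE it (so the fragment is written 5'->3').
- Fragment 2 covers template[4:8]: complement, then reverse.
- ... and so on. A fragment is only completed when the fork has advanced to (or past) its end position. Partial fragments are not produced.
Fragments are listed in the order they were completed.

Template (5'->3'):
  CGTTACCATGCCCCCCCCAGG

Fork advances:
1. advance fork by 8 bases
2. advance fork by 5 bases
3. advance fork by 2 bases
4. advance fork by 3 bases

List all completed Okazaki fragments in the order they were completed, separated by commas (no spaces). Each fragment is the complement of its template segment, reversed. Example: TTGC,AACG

Step 1: advance 8 -> fork_pos = 0 + 8 = 8. Reached multiple(s) of 4: 4, 8 -> fragments 1-2 completed (2 total).
Step 2: advance 5 -> fork_pos = 8 + 5 = 13. Reached multiple(s) of 4: 12 -> fragment 3 completed (3 total).
Step 3: advance 2 -> fork_pos = 13 + 2 = 15. Next multiple of 4 is 16 (not reached); still 3 fragment(s).
Step 4: advance 3 -> fork_pos = 15 + 3 = 18. Reached multiple(s) of 4: 16 -> fragment 4 completed (4 total).
Final fork_pos = 18, so 4 fragment(s) are complete. Build each: template segment -> complement -> reverse.
Fragment 1: template[0:4] = CGTT -> complement GCAA -> reversed AACG
Fragment 2: template[4:8] = ACCA -> complement TGGT -> reversed TGGT
Fragment 3: template[8:12] = TGCC -> complement ACGG -> reversed GGCA
Fragment 4: template[12:16] = CCCC -> complement GGGG -> reversed GGGG

Answer: AACG,TGGT,GGCA,GGGG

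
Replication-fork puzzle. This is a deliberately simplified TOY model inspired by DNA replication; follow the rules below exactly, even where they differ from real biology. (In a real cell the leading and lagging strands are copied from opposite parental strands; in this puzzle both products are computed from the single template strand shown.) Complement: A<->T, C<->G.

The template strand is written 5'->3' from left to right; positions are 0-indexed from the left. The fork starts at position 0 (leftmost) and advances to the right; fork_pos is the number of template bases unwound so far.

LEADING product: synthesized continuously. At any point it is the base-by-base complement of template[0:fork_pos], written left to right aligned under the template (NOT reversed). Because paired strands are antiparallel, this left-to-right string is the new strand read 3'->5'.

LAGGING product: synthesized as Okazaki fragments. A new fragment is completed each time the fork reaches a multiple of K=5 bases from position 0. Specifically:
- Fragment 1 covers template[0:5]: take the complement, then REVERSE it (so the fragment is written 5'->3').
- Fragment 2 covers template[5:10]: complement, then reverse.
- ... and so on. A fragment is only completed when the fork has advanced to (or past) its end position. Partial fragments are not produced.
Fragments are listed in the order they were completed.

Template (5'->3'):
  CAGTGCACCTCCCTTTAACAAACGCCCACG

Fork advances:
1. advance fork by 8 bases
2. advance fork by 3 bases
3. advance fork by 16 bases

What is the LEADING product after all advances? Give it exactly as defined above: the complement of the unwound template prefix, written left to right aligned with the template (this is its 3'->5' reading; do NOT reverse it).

Answer: GTCACGTGGAGGGAAATTGTTTGCGGG

Derivation:
Step 1: advance 8 -> fork_pos = 0 + 8 = 8.
Step 2: advance 3 -> fork_pos = 8 + 3 = 11.
Step 3: advance 16 -> fork_pos = 11 + 16 = 27.
Unwound prefix: template[0:27] = CAGTGCACCTCCCTTTAACAAACGCCC
Complement it base by base (A<->T, C<->G), keeping left-to-right order:
  [0:5] CAGTG -> GTCAC
  [5:10] CACCT -> GTGGA
  [10:15] CCCTT -> GGGAA
  [15:20] TAACA -> ATTGT
  [20:25] AACGC -> TTGCG
  [25:27] CC -> GG
Concatenate: GTCACGTGGAGGGAAATTGTTTGCGGG (length 27; written aligned with the template, i.e. 3'->5').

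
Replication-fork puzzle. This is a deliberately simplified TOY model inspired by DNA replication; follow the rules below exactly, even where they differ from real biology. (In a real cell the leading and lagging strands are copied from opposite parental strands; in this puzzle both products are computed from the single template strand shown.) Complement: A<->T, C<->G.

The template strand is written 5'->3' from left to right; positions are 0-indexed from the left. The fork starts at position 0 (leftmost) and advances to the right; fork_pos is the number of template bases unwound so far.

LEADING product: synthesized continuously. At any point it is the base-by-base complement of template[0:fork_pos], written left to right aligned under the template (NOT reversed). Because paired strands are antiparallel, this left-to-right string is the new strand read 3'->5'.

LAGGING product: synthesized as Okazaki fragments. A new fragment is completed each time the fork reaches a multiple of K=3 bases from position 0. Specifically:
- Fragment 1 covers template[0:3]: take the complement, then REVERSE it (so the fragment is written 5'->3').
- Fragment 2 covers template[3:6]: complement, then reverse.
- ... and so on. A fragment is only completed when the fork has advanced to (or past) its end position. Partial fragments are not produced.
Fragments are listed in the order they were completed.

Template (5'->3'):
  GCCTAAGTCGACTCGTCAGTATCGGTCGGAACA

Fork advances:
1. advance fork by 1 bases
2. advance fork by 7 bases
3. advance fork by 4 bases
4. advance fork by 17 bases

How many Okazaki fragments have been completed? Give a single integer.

Step 1: advance 1 -> fork_pos = 0 + 1 = 1. Next multiple of 3 is 3 (not reached); still 0 fragment(s).
Step 2: advance 7 -> fork_pos = 1 + 7 = 8. Reached multiple(s) of 3: 3, 6 -> fragments 1-2 completed (2 total).
Step 3: advance 4 -> fork_pos = 8 + 4 = 12. Reached multiple(s) of 3: 9, 12 -> fragments 3-4 completed (4 total).
Step 4: advance 17 -> fork_pos = 12 + 17 = 29. Reached multiple(s) of 3: 15, 18, 21, 24, 27 -> fragments 5-9 completed (9 total).
Check: final fork_pos = 29; the multiples of 3 that are <= 29 are 3..27 -> 29 // 3 = 9 completed fragment(s).

Answer: 9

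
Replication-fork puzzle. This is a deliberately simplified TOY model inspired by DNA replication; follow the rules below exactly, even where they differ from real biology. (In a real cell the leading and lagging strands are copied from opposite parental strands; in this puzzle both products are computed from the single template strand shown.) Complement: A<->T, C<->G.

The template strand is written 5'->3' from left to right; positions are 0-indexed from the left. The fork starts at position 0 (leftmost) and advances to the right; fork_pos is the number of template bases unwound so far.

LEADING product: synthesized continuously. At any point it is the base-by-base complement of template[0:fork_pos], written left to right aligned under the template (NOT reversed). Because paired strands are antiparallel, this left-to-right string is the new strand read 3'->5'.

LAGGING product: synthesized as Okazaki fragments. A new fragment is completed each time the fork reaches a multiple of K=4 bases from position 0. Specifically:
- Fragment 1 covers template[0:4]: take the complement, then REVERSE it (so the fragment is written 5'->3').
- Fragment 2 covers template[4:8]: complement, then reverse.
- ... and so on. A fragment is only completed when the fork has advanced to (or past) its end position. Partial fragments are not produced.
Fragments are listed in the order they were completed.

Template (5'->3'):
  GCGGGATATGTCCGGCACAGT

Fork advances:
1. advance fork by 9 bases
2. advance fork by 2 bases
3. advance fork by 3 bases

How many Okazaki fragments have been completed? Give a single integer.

Answer: 3

Derivation:
Step 1: advance 9 -> fork_pos = 0 + 9 = 9. Reached multiple(s) of 4: 4, 8 -> fragments 1-2 completed (2 total).
Step 2: advance 2 -> fork_pos = 9 + 2 = 11. Next multiple of 4 is 12 (not reached); still 2 fragment(s).
Step 3: advance 3 -> fork_pos = 11 + 3 = 14. Reached multiple(s) of 4: 12 -> fragment 3 completed (3 total).
Check: final fork_pos = 14; the multiples of 4 that are <= 14 are 4..12 -> 14 // 4 = 3 completed fragment(s).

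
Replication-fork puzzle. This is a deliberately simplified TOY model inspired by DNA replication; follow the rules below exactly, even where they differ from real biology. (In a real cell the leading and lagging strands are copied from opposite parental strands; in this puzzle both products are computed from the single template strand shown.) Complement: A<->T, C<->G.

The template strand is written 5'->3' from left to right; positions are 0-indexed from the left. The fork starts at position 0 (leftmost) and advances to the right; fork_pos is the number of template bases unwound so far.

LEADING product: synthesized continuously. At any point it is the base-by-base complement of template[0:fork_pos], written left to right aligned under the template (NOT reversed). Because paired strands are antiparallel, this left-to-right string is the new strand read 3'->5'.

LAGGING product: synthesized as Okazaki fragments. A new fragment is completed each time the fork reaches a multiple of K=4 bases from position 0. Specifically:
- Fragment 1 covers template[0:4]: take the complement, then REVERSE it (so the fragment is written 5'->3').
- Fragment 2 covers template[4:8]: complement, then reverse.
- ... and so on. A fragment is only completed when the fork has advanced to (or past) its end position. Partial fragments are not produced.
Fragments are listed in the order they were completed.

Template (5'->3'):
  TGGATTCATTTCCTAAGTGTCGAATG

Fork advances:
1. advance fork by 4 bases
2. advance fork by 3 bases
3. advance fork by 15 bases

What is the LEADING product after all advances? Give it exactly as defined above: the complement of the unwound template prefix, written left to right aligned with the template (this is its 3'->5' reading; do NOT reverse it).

Answer: ACCTAAGTAAAGGATTCACAGC

Derivation:
Step 1: advance 4 -> fork_pos = 0 + 4 = 4.
Step 2: advance 3 -> fork_pos = 4 + 3 = 7.
Step 3: advance 15 -> fork_pos = 7 + 15 = 22.
Unwound prefix: template[0:22] = TGGATTCATTTCCTAAGTGTCG
Complement it base by base (A<->T, C<->G), keeping left-to-right order:
  [0:5] TGGAT -> ACCTA
  [5:10] TCATT -> AGTAA
  [10:15] TCCTA -> AGGAT
  [15:20] AGTGT -> TCACA
  [20:22] CG -> GC
Concatenate: ACCTAAGTAAAGGATTCACAGC (length 22; written aligned with the template, i.e. 3'->5').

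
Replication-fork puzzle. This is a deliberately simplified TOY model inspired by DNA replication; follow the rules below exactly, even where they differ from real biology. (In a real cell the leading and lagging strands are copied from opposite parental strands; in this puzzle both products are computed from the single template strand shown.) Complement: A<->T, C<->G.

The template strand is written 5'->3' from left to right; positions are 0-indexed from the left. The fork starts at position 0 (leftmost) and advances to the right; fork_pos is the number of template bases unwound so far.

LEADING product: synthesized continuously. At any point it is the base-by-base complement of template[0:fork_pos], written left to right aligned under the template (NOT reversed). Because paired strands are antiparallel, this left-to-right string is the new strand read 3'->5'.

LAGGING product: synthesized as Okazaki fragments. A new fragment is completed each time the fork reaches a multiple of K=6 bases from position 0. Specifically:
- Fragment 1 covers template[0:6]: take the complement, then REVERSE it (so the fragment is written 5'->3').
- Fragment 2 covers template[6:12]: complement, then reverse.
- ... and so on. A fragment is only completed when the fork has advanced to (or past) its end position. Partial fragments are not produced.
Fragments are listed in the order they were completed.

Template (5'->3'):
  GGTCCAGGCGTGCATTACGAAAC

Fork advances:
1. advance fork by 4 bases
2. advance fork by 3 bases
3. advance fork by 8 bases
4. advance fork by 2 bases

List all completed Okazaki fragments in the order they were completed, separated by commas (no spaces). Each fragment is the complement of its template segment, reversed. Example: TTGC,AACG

Step 1: advance 4 -> fork_pos = 0 + 4 = 4. Next multiple of 6 is 6 (not reached); still 0 fragment(s).
Step 2: advance 3 -> fork_pos = 4 + 3 = 7. Reached multiple(s) of 6: 6 -> fragment 1 completed (1 total).
Step 3: advance 8 -> fork_pos = 7 + 8 = 15. Reached multiple(s) of 6: 12 -> fragment 2 completed (2 total).
Step 4: advance 2 -> fork_pos = 15 + 2 = 17. Next multiple of 6 is 18 (not reached); still 2 fragment(s).
Final fork_pos = 17, so 2 fragment(s) are complete. Build each: template segment -> complement -> reverse.
Fragment 1: template[0:6] = GGTCCA -> complement CCAGGT -> reversed TGGACC
Fragment 2: template[6:12] = GGCGTG -> complement CCGCAC -> reversed CACGCC

Answer: TGGACC,CACGCC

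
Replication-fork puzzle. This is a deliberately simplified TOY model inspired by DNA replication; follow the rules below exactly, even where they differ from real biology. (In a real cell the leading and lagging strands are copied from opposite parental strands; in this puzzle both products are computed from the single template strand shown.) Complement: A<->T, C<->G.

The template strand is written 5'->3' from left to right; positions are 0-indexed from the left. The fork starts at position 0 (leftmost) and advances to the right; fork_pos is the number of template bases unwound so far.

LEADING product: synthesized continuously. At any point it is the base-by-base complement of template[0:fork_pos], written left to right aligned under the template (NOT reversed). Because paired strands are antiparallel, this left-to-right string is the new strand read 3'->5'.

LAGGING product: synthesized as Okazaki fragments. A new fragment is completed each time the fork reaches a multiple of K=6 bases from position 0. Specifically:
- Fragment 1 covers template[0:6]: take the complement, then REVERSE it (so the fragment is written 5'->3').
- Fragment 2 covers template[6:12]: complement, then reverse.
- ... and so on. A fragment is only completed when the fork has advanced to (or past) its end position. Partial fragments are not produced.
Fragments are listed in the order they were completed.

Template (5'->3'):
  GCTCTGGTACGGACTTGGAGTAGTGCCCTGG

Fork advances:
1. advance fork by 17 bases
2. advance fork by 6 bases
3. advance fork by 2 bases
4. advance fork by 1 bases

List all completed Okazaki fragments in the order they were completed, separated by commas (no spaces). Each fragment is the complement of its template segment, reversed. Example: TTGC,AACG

Step 1: advance 17 -> fork_pos = 0 + 17 = 17. Reached multiple(s) of 6: 6, 12 -> fragments 1-2 completed (2 total).
Step 2: advance 6 -> fork_pos = 17 + 6 = 23. Reached multiple(s) of 6: 18 -> fragment 3 completed (3 total).
Step 3: advance 2 -> fork_pos = 23 + 2 = 25. Reached multiple(s) of 6: 24 -> fragment 4 completed (4 total).
Step 4: advance 1 -> fork_pos = 25 + 1 = 26. Next multiple of 6 is 30 (not reached); still 4 fragment(s).
Final fork_pos = 26, so 4 fragment(s) are complete. Build each: template segment -> complement -> reverse.
Fragment 1: template[0:6] = GCTCTG -> complement CGAGAC -> reversed CAGAGC
Fragment 2: template[6:12] = GTACGG -> complement CATGCC -> reversed CCGTAC
Fragment 3: template[12:18] = ACTTGG -> complement TGAACC -> reversed CCAAGT
Fragment 4: template[18:24] = AGTAGT -> complement TCATCA -> reversed ACTACT

Answer: CAGAGC,CCGTAC,CCAAGT,ACTACT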